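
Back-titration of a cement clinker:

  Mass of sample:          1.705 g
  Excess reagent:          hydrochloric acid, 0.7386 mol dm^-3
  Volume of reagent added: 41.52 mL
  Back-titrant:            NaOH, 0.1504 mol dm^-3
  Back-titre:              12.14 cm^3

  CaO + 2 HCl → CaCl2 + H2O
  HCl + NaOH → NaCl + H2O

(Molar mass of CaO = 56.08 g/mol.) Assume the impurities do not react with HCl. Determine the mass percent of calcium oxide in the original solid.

n(HCl) added = 0.04152 × 0.7386 = 0.03067 mol
n(NaOH) used in back-titration = 0.01214 × 0.1504 = 1.826 × 10^-3 mol
n(HCl) left over = 1.826 × 10^-3 mol (1:1 ratio)
n(HCl) consumed by analyte = 0.03067 − 1.826 × 10^-3 = 0.02884 mol
From the 1:2 ratio, n(CaO) = 1/2 × 0.02884 = 0.01442 mol
mass of CaO = 0.01442 × 56.08 = 0.8087 g
% CaO = 0.8087 / 1.705 × 100 = 47.43 %

47.43 %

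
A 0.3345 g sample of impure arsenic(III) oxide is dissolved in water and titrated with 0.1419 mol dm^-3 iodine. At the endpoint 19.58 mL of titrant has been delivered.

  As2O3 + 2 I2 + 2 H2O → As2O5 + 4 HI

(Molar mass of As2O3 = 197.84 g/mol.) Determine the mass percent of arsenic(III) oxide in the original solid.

82.16 %

n(I2) = 0.01958 L × 0.1419 mol/L = 2.778 × 10^-3 mol
From the 1:2 ratio, n(As2O3) = 1/2 × 2.778 × 10^-3 = 1.389 × 10^-3 mol
mass of As2O3 = 1.389 × 10^-3 × 197.84 g/mol = 0.2748 g
% As2O3 = 0.2748 / 0.3345 × 100 = 82.16 %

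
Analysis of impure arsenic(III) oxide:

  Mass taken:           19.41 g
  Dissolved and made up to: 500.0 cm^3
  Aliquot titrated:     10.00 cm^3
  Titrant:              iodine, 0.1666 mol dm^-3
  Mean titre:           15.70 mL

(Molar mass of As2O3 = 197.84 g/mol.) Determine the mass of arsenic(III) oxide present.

As2O3 + 2 I2 + 2 H2O → As2O5 + 4 HI
n(I2) per titration = 0.01570 × 0.1666 = 2.616 × 10^-3 mol
From the 1:2 ratio, n(As2O3) in each aliquot = 1/2 × 2.616 × 10^-3 = 1.308 × 10^-3 mol
n(As2O3) in the whole flask = 1.308 × 10^-3 × 500.0/10.00 = 0.06539 mol
mass of As2O3 = 0.06539 × 197.84 = 12.94 g

12.94 g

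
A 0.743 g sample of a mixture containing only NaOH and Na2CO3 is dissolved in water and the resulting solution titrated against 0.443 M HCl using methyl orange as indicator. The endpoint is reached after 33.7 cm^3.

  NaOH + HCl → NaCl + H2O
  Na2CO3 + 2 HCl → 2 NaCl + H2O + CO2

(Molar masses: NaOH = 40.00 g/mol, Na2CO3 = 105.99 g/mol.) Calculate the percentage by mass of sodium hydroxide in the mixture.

20.0 %

n(HCl) = 0.0337 × 0.443 = 0.0149 mol
Let x = n(NaOH), y = n(Na2CO3).
Titrant: 1x + 2y = 0.0149;  mass: 40.00x + 105.99y = 0.743
Solving, x = 3.71 × 10^-3 mol, y = 5.61 × 10^-3 mol
mass of NaOH = 3.71 × 10^-3 × 40.00 = 0.148 g
% NaOH = 0.148 / 0.743 × 100 = 20.0 %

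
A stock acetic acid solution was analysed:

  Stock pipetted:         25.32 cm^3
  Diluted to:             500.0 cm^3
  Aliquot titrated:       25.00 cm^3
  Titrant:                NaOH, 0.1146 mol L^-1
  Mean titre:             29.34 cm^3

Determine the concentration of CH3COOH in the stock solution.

CH3COOH + NaOH → CH3COONa + H2O
n(NaOH) = 0.02934 × 0.1146 = 3.362 × 10^-3 mol
n(CH3COOH) in the aliquot = 3.362 × 10^-3 mol (1:1 ratio)
[CH3COOH]_dilute = 3.362 × 10^-3 / 0.02500 = 0.1345 mol/L
Dilution factor = 500.0 / 25.32 = 19.75
[CH3COOH]_stock = 0.1345 × 19.75 = 2.656 mol/L

2.656 mol/L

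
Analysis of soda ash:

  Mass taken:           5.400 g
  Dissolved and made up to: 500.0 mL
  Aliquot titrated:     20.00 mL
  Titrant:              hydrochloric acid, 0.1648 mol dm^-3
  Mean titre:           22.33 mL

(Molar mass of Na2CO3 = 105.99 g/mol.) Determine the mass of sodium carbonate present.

Na2CO3 + 2 HCl → 2 NaCl + H2O + CO2
n(HCl) per titration = 0.02233 × 0.1648 = 3.680 × 10^-3 mol
From the 1:2 ratio, n(Na2CO3) in each aliquot = 1/2 × 3.680 × 10^-3 = 1.840 × 10^-3 mol
n(Na2CO3) in the whole flask = 1.840 × 10^-3 × 500.0/20.00 = 0.04600 mol
mass of Na2CO3 = 0.04600 × 105.99 = 4.876 g

4.876 g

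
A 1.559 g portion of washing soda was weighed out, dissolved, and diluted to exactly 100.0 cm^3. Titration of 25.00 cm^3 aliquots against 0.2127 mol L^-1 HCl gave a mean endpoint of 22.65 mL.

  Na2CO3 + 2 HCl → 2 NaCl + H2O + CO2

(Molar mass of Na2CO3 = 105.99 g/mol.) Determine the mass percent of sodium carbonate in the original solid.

n(HCl) per titration = 0.02265 × 0.2127 = 4.818 × 10^-3 mol
From the 1:2 ratio, n(Na2CO3) in each aliquot = 1/2 × 4.818 × 10^-3 = 2.409 × 10^-3 mol
n(Na2CO3) in the whole flask = 2.409 × 10^-3 × 100.0/25.00 = 9.635 × 10^-3 mol
mass of Na2CO3 = 9.635 × 10^-3 × 105.99 = 1.021 g
% Na2CO3 = 1.021 / 1.559 × 100 = 65.51 %

65.51 %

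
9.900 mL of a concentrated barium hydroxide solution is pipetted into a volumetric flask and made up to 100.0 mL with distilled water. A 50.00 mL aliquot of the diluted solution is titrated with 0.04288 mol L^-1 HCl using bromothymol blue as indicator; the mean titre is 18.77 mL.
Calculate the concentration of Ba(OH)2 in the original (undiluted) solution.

Ba(OH)2 + 2 HCl → BaCl2 + 2 H2O
n(HCl) = 0.01877 × 0.04288 = 8.049 × 10^-4 mol
From the 1:2 ratio, n(Ba(OH)2) in the aliquot = 1/2 × 8.049 × 10^-4 = 4.024 × 10^-4 mol
[Ba(OH)2]_dilute = 4.024 × 10^-4 / 0.05000 = 0.008049 mol/L
Dilution factor = 100.0 / 9.900 = 10.10
[Ba(OH)2]_stock = 0.008049 × 10.10 = 0.08130 mol/L

0.08130 mol/L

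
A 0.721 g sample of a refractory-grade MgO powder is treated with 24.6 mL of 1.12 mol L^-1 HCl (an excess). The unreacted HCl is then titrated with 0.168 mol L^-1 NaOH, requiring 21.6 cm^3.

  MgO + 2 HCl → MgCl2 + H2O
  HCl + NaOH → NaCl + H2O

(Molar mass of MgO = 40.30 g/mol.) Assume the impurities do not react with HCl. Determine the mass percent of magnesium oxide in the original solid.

n(HCl) added = 0.0246 × 1.12 = 0.0276 mol
n(NaOH) used in back-titration = 0.0216 × 0.168 = 3.63 × 10^-3 mol
n(HCl) left over = 3.63 × 10^-3 mol (1:1 ratio)
n(HCl) consumed by analyte = 0.0276 − 3.63 × 10^-3 = 0.0239 mol
From the 1:2 ratio, n(MgO) = 1/2 × 0.0239 = 0.0120 mol
mass of MgO = 0.0120 × 40.30 = 0.482 g
% MgO = 0.482 / 0.721 × 100 = 66.9 %

66.9 %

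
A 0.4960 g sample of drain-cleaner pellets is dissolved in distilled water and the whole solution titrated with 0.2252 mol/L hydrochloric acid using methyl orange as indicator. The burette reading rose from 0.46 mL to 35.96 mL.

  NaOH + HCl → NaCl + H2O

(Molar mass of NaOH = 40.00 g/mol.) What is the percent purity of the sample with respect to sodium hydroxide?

n(HCl) = 0.03550 L × 0.2252 mol/L = 7.995 × 10^-3 mol
n(NaOH) = 7.995 × 10^-3 mol (1:1 ratio)
mass of NaOH = 7.995 × 10^-3 × 40.00 g/mol = 0.3198 g
% NaOH = 0.3198 / 0.4960 × 100 = 64.47 %

64.47 %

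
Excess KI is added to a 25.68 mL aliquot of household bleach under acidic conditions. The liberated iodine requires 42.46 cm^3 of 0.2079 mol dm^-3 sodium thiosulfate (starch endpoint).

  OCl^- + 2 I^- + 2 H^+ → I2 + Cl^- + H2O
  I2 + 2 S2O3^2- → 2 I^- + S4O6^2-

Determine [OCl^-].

n(S2O3^2-) = 0.04246 × 0.2079 = 8.827 × 10^-3 mol
n(I2) = n(S2O3^2-)/2 = 4.414 × 10^-3 mol
n(OCl^-) in the aliquot = 4.414 × 10^-3 mol (1:1 ratio)
[OCl^-] = 4.414 × 10^-3 / 0.02568 = 0.1719 mol/L

0.1719 mol/L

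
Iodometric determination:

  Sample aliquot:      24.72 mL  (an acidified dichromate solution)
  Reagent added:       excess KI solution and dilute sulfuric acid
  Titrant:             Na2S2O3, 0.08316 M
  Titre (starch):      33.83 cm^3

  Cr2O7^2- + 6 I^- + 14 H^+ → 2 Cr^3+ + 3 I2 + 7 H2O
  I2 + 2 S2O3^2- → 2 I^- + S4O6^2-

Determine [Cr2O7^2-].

0.01897 M

n(S2O3^2-) = 0.03383 × 0.08316 = 2.813 × 10^-3 mol
n(I2) = n(S2O3^2-)/2 = 1.407 × 10^-3 mol
From the 1:3 ratio, n(Cr2O7^2-) in the aliquot = 1/3 × 1.407 × 10^-3 = 4.689 × 10^-4 mol
[Cr2O7^2-] = 4.689 × 10^-4 / 0.02472 = 0.01897 mol/L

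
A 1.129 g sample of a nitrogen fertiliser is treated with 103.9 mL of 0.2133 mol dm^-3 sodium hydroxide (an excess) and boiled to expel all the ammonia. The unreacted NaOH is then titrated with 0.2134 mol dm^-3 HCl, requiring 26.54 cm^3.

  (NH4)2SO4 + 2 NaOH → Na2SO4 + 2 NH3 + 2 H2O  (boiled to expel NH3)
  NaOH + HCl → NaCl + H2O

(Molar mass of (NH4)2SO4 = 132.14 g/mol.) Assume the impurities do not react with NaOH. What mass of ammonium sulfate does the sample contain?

1.090 g

n(NaOH) added = 0.1039 × 0.2133 = 0.02216 mol
n(HCl) used in back-titration = 0.02654 × 0.2134 = 5.664 × 10^-3 mol
n(NaOH) left over = 5.664 × 10^-3 mol (1:1 ratio)
n(NaOH) consumed by analyte = 0.02216 − 5.664 × 10^-3 = 0.01650 mol
From the 1:2 ratio, n((NH4)2SO4) = 1/2 × 0.01650 = 8.249 × 10^-3 mol
mass of (NH4)2SO4 = 8.249 × 10^-3 × 132.14 = 1.090 g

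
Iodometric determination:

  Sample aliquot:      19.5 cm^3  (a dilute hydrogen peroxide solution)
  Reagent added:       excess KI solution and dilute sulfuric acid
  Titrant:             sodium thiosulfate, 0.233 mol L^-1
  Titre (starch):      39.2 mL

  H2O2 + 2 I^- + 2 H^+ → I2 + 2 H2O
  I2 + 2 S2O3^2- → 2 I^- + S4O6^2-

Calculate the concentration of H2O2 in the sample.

n(S2O3^2-) = 0.0392 × 0.233 = 9.13 × 10^-3 mol
n(I2) = n(S2O3^2-)/2 = 4.57 × 10^-3 mol
n(H2O2) in the aliquot = 4.57 × 10^-3 mol (1:1 ratio)
[H2O2] = 4.57 × 10^-3 / 0.0195 = 0.234 mol/L

0.234 mol/L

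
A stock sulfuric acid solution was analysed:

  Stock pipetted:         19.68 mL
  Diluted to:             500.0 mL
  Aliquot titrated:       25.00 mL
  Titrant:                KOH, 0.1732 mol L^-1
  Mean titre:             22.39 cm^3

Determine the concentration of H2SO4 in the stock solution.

1.971 mol/L

H2SO4 + 2 KOH → K2SO4 + 2 H2O
n(KOH) = 0.02239 × 0.1732 = 3.878 × 10^-3 mol
From the 1:2 ratio, n(H2SO4) in the aliquot = 1/2 × 3.878 × 10^-3 = 1.939 × 10^-3 mol
[H2SO4]_dilute = 1.939 × 10^-3 / 0.02500 = 0.07756 mol/L
Dilution factor = 500.0 / 19.68 = 25.41
[H2SO4]_stock = 0.07756 × 25.41 = 1.971 mol/L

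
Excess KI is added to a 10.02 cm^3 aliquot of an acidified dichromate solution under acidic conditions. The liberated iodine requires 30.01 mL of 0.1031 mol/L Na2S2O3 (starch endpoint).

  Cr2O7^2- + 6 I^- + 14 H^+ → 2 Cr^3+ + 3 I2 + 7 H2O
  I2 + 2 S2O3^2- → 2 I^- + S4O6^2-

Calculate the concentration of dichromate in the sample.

0.05146 mol/L

n(S2O3^2-) = 0.03001 × 0.1031 = 3.094 × 10^-3 mol
n(I2) = n(S2O3^2-)/2 = 1.547 × 10^-3 mol
From the 1:3 ratio, n(Cr2O7^2-) in the aliquot = 1/3 × 1.547 × 10^-3 = 5.157 × 10^-4 mol
[Cr2O7^2-] = 5.157 × 10^-4 / 0.01002 = 0.05146 mol/L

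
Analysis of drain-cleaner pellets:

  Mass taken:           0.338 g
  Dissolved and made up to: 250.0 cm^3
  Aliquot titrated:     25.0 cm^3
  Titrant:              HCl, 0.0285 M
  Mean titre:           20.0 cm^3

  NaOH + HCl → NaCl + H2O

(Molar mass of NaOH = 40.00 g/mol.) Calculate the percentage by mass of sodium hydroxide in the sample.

n(HCl) per titration = 0.0200 × 0.0285 = 5.70 × 10^-4 mol
n(NaOH) in each aliquot = 5.70 × 10^-4 mol (1:1 ratio)
n(NaOH) in the whole flask = 5.70 × 10^-4 × 250.0/25.0 = 5.70 × 10^-3 mol
mass of NaOH = 5.70 × 10^-3 × 40.00 = 0.228 g
% NaOH = 0.228 / 0.338 × 100 = 67.5 %

67.5 %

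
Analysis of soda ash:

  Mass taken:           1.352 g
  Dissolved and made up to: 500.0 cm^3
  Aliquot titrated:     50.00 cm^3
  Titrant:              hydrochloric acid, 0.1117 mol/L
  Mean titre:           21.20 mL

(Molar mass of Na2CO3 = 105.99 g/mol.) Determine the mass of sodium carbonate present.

1.255 g

Na2CO3 + 2 HCl → 2 NaCl + H2O + CO2
n(HCl) per titration = 0.02120 × 0.1117 = 2.368 × 10^-3 mol
From the 1:2 ratio, n(Na2CO3) in each aliquot = 1/2 × 2.368 × 10^-3 = 1.184 × 10^-3 mol
n(Na2CO3) in the whole flask = 1.184 × 10^-3 × 500.0/50.00 = 0.01184 mol
mass of Na2CO3 = 0.01184 × 105.99 = 1.255 g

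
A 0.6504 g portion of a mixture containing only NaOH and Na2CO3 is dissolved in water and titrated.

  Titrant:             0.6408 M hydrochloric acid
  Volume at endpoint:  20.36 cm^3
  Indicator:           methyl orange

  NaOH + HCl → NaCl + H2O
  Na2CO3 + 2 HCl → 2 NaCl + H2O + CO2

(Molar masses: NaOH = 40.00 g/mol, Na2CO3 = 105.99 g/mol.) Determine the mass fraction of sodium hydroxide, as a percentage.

n(HCl) = 0.02036 × 0.6408 = 0.01305 mol
Let x = n(NaOH), y = n(Na2CO3).
Titrant: 1x + 2y = 0.01305;  mass: 40.00x + 105.99y = 0.6504
Solving, x = 3.156 × 10^-3 mol, y = 4.945 × 10^-3 mol
mass of NaOH = 3.156 × 10^-3 × 40.00 = 0.1262 g
% NaOH = 0.1262 / 0.6504 × 100 = 19.41 %

19.41 %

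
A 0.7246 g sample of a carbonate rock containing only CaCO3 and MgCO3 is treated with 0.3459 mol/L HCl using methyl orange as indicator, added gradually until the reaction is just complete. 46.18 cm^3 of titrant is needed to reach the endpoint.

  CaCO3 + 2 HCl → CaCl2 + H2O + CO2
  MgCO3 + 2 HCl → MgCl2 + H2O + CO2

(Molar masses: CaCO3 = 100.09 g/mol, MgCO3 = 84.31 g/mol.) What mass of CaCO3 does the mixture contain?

n(HCl) = 0.04618 × 0.3459 = 0.01597 mol
Let x = n(CaCO3), y = n(MgCO3).
Titrant: 2x + 2y = 0.01597;  mass: 100.09x + 84.31y = 0.7246
Solving, x = 3.247 × 10^-3 mol, y = 4.740 × 10^-3 mol
mass of CaCO3 = 3.247 × 10^-3 × 100.09 = 0.3249 g

0.3249 g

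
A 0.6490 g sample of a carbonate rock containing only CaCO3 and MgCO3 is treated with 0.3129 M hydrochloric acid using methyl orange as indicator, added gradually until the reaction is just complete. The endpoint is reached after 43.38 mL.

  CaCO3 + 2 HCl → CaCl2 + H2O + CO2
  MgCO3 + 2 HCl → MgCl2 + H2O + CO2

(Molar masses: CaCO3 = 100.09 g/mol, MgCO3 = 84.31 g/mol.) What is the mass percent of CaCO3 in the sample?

n(HCl) = 0.04338 × 0.3129 = 0.01357 mol
Let x = n(CaCO3), y = n(MgCO3).
Titrant: 2x + 2y = 0.01357;  mass: 100.09x + 84.31y = 0.6490
Solving, x = 4.867 × 10^-3 mol, y = 1.920 × 10^-3 mol
mass of CaCO3 = 4.867 × 10^-3 × 100.09 = 0.4872 g
% CaCO3 = 0.4872 / 0.6490 × 100 = 75.06 %

75.06 %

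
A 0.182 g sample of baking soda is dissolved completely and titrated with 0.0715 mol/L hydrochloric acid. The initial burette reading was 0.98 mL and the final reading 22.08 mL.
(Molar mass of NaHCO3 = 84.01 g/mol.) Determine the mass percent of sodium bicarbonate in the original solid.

NaHCO3 + HCl → NaCl + H2O + CO2
n(HCl) = 0.0211 L × 0.0715 mol/L = 1.51 × 10^-3 mol
n(NaHCO3) = 1.51 × 10^-3 mol (1:1 ratio)
mass of NaHCO3 = 1.51 × 10^-3 × 84.01 g/mol = 0.127 g
% NaHCO3 = 0.127 / 0.182 × 100 = 69.6 %

69.6 %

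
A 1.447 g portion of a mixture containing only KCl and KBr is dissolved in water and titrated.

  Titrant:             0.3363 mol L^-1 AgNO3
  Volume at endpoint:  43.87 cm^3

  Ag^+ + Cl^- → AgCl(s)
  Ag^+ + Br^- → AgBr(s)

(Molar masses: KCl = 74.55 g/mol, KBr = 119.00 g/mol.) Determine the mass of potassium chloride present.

n(AgNO3) = 0.04387 × 0.3363 = 0.01475 mol
Let x = n(KCl), y = n(KBr).
Titrant: 1x + 1y = 0.01475;  mass: 74.55x + 119.00y = 1.447
Solving, x = 6.944 × 10^-3 mol, y = 7.809 × 10^-3 mol
mass of KCl = 6.944 × 10^-3 × 74.55 = 0.5177 g

0.5177 g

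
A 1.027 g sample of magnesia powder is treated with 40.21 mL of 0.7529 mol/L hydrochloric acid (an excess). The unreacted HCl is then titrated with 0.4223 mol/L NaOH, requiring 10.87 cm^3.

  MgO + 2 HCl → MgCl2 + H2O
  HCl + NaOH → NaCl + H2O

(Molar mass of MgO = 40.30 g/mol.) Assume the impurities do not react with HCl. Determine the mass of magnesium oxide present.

0.5175 g

n(HCl) added = 0.04021 × 0.7529 = 0.03027 mol
n(NaOH) used in back-titration = 0.01087 × 0.4223 = 4.590 × 10^-3 mol
n(HCl) left over = 4.590 × 10^-3 mol (1:1 ratio)
n(HCl) consumed by analyte = 0.03027 − 4.590 × 10^-3 = 0.02568 mol
From the 1:2 ratio, n(MgO) = 1/2 × 0.02568 = 0.01284 mol
mass of MgO = 0.01284 × 40.30 = 0.5175 g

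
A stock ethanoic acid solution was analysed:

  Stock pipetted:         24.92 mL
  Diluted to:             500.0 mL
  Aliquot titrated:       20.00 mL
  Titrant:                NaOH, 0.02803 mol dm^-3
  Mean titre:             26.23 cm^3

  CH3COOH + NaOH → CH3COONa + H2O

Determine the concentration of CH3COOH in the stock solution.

n(NaOH) = 0.02623 × 0.02803 = 7.352 × 10^-4 mol
n(CH3COOH) in the aliquot = 7.352 × 10^-4 mol (1:1 ratio)
[CH3COOH]_dilute = 7.352 × 10^-4 / 0.02000 = 0.03676 mol/L
Dilution factor = 500.0 / 24.92 = 20.06
[CH3COOH]_stock = 0.03676 × 20.06 = 0.7376 mol/L

0.7376 mol/L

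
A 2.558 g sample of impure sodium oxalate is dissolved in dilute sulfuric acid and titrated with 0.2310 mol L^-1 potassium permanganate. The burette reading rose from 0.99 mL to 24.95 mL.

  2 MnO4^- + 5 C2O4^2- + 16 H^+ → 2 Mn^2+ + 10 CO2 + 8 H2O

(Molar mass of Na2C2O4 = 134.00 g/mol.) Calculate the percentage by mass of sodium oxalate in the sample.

n(KMnO4) = 0.02396 L × 0.2310 mol/L = 5.535 × 10^-3 mol
From the 5:2 ratio, n(Na2C2O4) = 5/2 × 5.535 × 10^-3 = 0.01384 mol
mass of Na2C2O4 = 0.01384 × 134.00 g/mol = 1.854 g
% Na2C2O4 = 1.854 / 2.558 × 100 = 72.48 %

72.48 %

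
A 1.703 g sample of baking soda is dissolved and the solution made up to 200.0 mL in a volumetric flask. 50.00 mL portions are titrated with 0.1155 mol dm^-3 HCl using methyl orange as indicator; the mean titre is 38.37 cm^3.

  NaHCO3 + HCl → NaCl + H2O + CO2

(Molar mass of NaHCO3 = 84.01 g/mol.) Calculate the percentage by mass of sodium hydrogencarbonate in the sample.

n(HCl) per titration = 0.03837 × 0.1155 = 4.432 × 10^-3 mol
n(NaHCO3) in each aliquot = 4.432 × 10^-3 mol (1:1 ratio)
n(NaHCO3) in the whole flask = 4.432 × 10^-3 × 200.0/50.00 = 0.01773 mol
mass of NaHCO3 = 0.01773 × 84.01 = 1.489 g
% NaHCO3 = 1.489 / 1.703 × 100 = 87.45 %

87.45 %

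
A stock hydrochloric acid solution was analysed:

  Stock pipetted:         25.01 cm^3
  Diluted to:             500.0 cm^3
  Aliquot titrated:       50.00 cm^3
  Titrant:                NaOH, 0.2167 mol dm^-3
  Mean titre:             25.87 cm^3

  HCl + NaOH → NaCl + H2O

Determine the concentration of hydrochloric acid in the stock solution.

2.242 mol/L

n(NaOH) = 0.02587 × 0.2167 = 5.606 × 10^-3 mol
n(HCl) in the aliquot = 5.606 × 10^-3 mol (1:1 ratio)
[HCl]_dilute = 5.606 × 10^-3 / 0.05000 = 0.1121 mol/L
Dilution factor = 500.0 / 25.01 = 19.99
[HCl]_stock = 0.1121 × 19.99 = 2.242 mol/L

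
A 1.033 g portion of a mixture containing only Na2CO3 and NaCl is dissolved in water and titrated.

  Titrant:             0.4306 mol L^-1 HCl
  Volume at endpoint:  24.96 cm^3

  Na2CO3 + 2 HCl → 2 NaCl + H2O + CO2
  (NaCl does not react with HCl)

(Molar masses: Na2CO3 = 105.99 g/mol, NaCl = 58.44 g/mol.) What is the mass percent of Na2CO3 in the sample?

55.14 %

n(HCl) = 0.02496 × 0.4306 = 0.01075 mol
Let x = n(Na2CO3), y = n(NaCl).
Titrant: 2x = 0.01075;  mass: 105.99x + 58.44y = 1.033
Solving, x = 5.374 × 10^-3 mol, y = 7.930 × 10^-3 mol
mass of Na2CO3 = 5.374 × 10^-3 × 105.99 = 0.5696 g
% Na2CO3 = 0.5696 / 1.033 × 100 = 55.14 %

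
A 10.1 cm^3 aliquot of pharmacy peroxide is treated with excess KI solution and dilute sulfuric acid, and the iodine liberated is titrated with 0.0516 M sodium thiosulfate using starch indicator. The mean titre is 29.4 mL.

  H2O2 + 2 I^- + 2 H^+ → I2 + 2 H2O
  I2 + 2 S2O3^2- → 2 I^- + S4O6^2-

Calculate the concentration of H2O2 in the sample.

0.0751 M

n(S2O3^2-) = 0.0294 × 0.0516 = 1.52 × 10^-3 mol
n(I2) = n(S2O3^2-)/2 = 7.59 × 10^-4 mol
n(H2O2) in the aliquot = 7.59 × 10^-4 mol (1:1 ratio)
[H2O2] = 7.59 × 10^-4 / 0.0101 = 0.0751 mol/L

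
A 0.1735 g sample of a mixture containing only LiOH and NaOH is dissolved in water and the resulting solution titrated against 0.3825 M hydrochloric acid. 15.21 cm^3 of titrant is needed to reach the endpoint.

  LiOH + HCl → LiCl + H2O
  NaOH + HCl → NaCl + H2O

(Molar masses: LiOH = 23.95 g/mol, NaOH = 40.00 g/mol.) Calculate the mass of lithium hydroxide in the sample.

n(HCl) = 0.01521 × 0.3825 = 5.818 × 10^-3 mol
Let x = n(LiOH), y = n(NaOH).
Titrant: 1x + 1y = 5.818 × 10^-3;  mass: 23.95x + 40.00y = 0.1735
Solving, x = 3.689 × 10^-3 mol, y = 2.129 × 10^-3 mol
mass of LiOH = 3.689 × 10^-3 × 23.95 = 0.08836 g

0.08836 g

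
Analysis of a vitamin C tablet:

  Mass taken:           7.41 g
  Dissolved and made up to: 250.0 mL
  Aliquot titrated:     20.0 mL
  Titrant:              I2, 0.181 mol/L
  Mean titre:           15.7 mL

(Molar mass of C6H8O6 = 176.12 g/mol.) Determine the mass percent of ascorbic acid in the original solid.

84.4 %

C6H8O6 + I2 → C6H6O6 + 2 HI
n(I2) per titration = 0.0157 × 0.181 = 2.84 × 10^-3 mol
n(C6H8O6) in each aliquot = 2.84 × 10^-3 mol (1:1 ratio)
n(C6H8O6) in the whole flask = 2.84 × 10^-3 × 250.0/20.0 = 0.0355 mol
mass of C6H8O6 = 0.0355 × 176.12 = 6.26 g
% C6H8O6 = 6.26 / 7.41 × 100 = 84.4 %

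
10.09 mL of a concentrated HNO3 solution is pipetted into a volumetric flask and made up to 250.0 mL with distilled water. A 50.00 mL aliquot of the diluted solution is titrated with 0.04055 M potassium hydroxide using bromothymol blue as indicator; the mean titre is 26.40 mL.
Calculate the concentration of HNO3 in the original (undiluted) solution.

HNO3 + KOH → KNO3 + H2O
n(KOH) = 0.02640 × 0.04055 = 1.071 × 10^-3 mol
n(HNO3) in the aliquot = 1.071 × 10^-3 mol (1:1 ratio)
[HNO3]_dilute = 1.071 × 10^-3 / 0.05000 = 0.02141 mol/L
Dilution factor = 250.0 / 10.09 = 24.78
[HNO3]_stock = 0.02141 × 24.78 = 0.5305 mol/L

0.5305 M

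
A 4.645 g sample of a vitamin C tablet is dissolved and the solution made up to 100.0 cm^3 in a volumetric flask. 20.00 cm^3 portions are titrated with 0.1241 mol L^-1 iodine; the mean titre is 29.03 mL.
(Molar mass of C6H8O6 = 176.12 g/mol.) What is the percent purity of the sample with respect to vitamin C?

C6H8O6 + I2 → C6H6O6 + 2 HI
n(I2) per titration = 0.02903 × 0.1241 = 3.603 × 10^-3 mol
n(C6H8O6) in each aliquot = 3.603 × 10^-3 mol (1:1 ratio)
n(C6H8O6) in the whole flask = 3.603 × 10^-3 × 100.0/20.00 = 0.01801 mol
mass of C6H8O6 = 0.01801 × 176.12 = 3.172 g
% C6H8O6 = 3.172 / 4.645 × 100 = 68.30 %

68.30 %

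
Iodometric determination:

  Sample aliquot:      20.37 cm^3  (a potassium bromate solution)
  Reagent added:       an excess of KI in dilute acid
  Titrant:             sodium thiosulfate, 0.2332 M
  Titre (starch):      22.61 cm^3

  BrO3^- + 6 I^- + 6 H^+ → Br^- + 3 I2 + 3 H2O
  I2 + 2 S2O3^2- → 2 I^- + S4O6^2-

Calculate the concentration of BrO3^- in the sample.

0.04314 M

n(S2O3^2-) = 0.02261 × 0.2332 = 5.273 × 10^-3 mol
n(I2) = n(S2O3^2-)/2 = 2.636 × 10^-3 mol
From the 1:3 ratio, n(BrO3^-) in the aliquot = 1/3 × 2.636 × 10^-3 = 8.788 × 10^-4 mol
[BrO3^-] = 8.788 × 10^-4 / 0.02037 = 0.04314 mol/L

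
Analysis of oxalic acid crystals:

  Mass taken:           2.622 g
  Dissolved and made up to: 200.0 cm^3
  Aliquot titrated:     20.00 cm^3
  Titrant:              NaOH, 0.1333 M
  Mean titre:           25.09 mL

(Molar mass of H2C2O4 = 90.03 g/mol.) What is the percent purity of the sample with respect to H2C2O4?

57.42 %

H2C2O4 + 2 NaOH → Na2C2O4 + 2 H2O
n(NaOH) per titration = 0.02509 × 0.1333 = 3.344 × 10^-3 mol
From the 1:2 ratio, n(H2C2O4) in each aliquot = 1/2 × 3.344 × 10^-3 = 1.672 × 10^-3 mol
n(H2C2O4) in the whole flask = 1.672 × 10^-3 × 200.0/20.00 = 0.01672 mol
mass of H2C2O4 = 0.01672 × 90.03 = 1.506 g
% H2C2O4 = 1.506 / 2.622 × 100 = 57.42 %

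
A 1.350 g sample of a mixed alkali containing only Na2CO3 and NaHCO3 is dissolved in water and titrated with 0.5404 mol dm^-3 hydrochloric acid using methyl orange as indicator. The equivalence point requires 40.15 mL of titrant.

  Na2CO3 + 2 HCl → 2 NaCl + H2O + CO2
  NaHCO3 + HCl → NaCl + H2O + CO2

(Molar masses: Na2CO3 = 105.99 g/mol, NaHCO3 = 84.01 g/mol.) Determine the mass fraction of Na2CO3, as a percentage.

59.84 %

n(HCl) = 0.04015 × 0.5404 = 0.02170 mol
Let x = n(Na2CO3), y = n(NaHCO3).
Titrant: 2x + 1y = 0.02170;  mass: 105.99x + 84.01y = 1.350
Solving, x = 7.622 × 10^-3 mol, y = 6.454 × 10^-3 mol
mass of Na2CO3 = 7.622 × 10^-3 × 105.99 = 0.8078 g
% Na2CO3 = 0.8078 / 1.350 × 100 = 59.84 %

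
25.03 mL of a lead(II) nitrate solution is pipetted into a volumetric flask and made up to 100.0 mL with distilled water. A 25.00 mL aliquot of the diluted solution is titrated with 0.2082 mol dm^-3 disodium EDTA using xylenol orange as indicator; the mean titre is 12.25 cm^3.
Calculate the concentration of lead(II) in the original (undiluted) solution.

Pb^2+ + EDTA^4- → [Pb(EDTA)]^2-
n(EDTA) = 0.01225 × 0.2082 = 2.550 × 10^-3 mol
n(Pb2+) in the aliquot = 2.550 × 10^-3 mol (1:1 ratio)
[Pb2+]_dilute = 2.550 × 10^-3 / 0.02500 = 0.1020 mol/L
Dilution factor = 100.0 / 25.03 = 3.995
[Pb2+]_stock = 0.1020 × 3.995 = 0.4076 mol/L

0.4076 mol/L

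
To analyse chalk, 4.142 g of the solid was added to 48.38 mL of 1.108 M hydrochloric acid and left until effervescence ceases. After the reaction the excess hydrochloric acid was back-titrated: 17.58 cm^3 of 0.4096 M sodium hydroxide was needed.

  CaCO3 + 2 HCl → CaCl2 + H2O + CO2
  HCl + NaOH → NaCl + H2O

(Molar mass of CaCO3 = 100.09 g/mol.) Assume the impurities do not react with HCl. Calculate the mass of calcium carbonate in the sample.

n(HCl) added = 0.04838 × 1.108 = 0.05361 mol
n(NaOH) used in back-titration = 0.01758 × 0.4096 = 7.201 × 10^-3 mol
n(HCl) left over = 7.201 × 10^-3 mol (1:1 ratio)
n(HCl) consumed by analyte = 0.05361 − 7.201 × 10^-3 = 0.04640 mol
From the 1:2 ratio, n(CaCO3) = 1/2 × 0.04640 = 0.02320 mol
mass of CaCO3 = 0.02320 × 100.09 = 2.322 g

2.322 g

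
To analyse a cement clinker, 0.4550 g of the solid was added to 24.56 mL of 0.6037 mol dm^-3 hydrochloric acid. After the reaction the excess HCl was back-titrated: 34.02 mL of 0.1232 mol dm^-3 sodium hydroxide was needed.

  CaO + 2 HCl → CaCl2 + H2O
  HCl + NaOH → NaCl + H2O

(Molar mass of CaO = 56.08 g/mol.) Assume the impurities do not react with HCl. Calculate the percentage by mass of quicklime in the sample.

n(HCl) added = 0.02456 × 0.6037 = 0.01483 mol
n(NaOH) used in back-titration = 0.03402 × 0.1232 = 4.191 × 10^-3 mol
n(HCl) left over = 4.191 × 10^-3 mol (1:1 ratio)
n(HCl) consumed by analyte = 0.01483 − 4.191 × 10^-3 = 0.01064 mol
From the 1:2 ratio, n(CaO) = 1/2 × 0.01064 = 5.318 × 10^-3 mol
mass of CaO = 5.318 × 10^-3 × 56.08 = 0.2982 g
% CaO = 0.2982 / 0.4550 × 100 = 65.54 %

65.54 %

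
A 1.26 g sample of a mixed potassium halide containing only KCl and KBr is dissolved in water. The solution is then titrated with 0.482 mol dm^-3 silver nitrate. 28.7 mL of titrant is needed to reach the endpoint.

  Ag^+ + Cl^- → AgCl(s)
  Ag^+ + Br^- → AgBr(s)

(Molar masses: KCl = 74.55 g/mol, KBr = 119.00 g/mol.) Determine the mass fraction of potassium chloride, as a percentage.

n(AgNO3) = 0.0287 × 0.482 = 0.0138 mol
Let x = n(KCl), y = n(KBr).
Titrant: 1x + 1y = 0.0138;  mass: 74.55x + 119.00y = 1.26
Solving, x = 8.69 × 10^-3 mol, y = 5.15 × 10^-3 mol
mass of KCl = 8.69 × 10^-3 × 74.55 = 0.648 g
% KCl = 0.648 / 1.26 × 100 = 51.4 %

51.4 %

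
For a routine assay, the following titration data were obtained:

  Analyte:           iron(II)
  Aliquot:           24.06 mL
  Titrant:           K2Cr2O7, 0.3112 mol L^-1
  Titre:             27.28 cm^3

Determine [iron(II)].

2.117 mol/L

Cr2O7^2- + 6 Fe^2+ + 14 H^+ → 2 Cr^3+ + 6 Fe^3+ + 7 H2O
n(K2Cr2O7) = 0.02728 L × 0.3112 mol/L = 8.490 × 10^-3 mol
From the 6:1 mole ratio, n(Fe2+) = 6/1 × 8.490 × 10^-3 = 0.05094 mol
[Fe2+] = 0.05094 mol / 0.02406 L = 2.117 mol/L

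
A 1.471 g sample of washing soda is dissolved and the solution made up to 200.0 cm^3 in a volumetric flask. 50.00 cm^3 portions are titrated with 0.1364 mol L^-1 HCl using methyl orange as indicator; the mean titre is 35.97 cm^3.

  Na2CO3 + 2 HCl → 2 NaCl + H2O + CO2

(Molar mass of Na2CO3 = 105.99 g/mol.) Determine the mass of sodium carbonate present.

n(HCl) per titration = 0.03597 × 0.1364 = 4.906 × 10^-3 mol
From the 1:2 ratio, n(Na2CO3) in each aliquot = 1/2 × 4.906 × 10^-3 = 2.453 × 10^-3 mol
n(Na2CO3) in the whole flask = 2.453 × 10^-3 × 200.0/50.00 = 9.813 × 10^-3 mol
mass of Na2CO3 = 9.813 × 10^-3 × 105.99 = 1.040 g

1.040 g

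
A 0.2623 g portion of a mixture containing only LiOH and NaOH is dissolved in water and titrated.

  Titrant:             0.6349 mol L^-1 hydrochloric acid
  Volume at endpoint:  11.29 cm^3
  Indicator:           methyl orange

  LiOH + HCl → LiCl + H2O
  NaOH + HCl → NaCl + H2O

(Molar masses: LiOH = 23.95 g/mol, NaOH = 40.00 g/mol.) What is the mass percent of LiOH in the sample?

n(HCl) = 0.01129 × 0.6349 = 7.168 × 10^-3 mol
Let x = n(LiOH), y = n(NaOH).
Titrant: 1x + 1y = 7.168 × 10^-3;  mass: 23.95x + 40.00y = 0.2623
Solving, x = 1.522 × 10^-3 mol, y = 5.646 × 10^-3 mol
mass of LiOH = 1.522 × 10^-3 × 23.95 = 0.03644 g
% LiOH = 0.03644 / 0.2623 × 100 = 13.89 %

13.89 %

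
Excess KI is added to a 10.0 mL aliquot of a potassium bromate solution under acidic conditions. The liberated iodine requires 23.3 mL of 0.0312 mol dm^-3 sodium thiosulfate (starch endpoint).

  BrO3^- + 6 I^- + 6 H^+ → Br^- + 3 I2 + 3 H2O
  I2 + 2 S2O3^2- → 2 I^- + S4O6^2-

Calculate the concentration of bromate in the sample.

n(S2O3^2-) = 0.0233 × 0.0312 = 7.27 × 10^-4 mol
n(I2) = n(S2O3^2-)/2 = 3.63 × 10^-4 mol
From the 1:3 ratio, n(BrO3^-) in the aliquot = 1/3 × 3.63 × 10^-4 = 1.21 × 10^-4 mol
[BrO3^-] = 1.21 × 10^-4 / 0.0100 = 0.0121 mol/L

0.0121 mol/L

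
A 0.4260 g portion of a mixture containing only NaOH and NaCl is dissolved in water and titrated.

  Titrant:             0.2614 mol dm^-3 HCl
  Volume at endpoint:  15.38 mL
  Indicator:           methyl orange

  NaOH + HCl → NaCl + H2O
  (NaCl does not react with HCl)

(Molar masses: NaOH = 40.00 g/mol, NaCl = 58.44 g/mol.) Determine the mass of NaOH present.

n(HCl) = 0.01538 × 0.2614 = 4.020 × 10^-3 mol
Let x = n(NaOH), y = n(NaCl).
Titrant: 1x = 4.020 × 10^-3;  mass: 40.00x + 58.44y = 0.4260
Solving, x = 4.020 × 10^-3 mol, y = 4.538 × 10^-3 mol
mass of NaOH = 4.020 × 10^-3 × 40.00 = 0.1608 g

0.1608 g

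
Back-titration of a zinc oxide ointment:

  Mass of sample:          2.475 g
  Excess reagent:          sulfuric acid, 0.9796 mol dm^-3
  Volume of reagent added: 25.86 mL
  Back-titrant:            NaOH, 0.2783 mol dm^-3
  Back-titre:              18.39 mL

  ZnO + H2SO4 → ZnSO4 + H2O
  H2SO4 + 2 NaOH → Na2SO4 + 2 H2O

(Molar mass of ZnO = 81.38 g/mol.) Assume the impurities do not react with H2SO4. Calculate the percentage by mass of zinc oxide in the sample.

74.88 %

n(H2SO4) added = 0.02586 × 0.9796 = 0.02533 mol
n(NaOH) used in back-titration = 0.01839 × 0.2783 = 5.118 × 10^-3 mol
From the 1:2 ratio, n(H2SO4) left over = 1/2 × 5.118 × 10^-3 = 2.559 × 10^-3 mol
n(H2SO4) consumed by analyte = 0.02533 − 2.559 × 10^-3 = 0.02277 mol
n(ZnO) = 0.02277 mol (1:1 ratio)
mass of ZnO = 0.02277 × 81.38 = 1.853 g
% ZnO = 1.853 / 2.475 × 100 = 74.88 %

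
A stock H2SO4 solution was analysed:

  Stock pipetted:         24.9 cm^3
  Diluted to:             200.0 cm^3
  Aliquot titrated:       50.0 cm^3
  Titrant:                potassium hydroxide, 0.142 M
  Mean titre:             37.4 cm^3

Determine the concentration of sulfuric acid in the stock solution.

H2SO4 + 2 KOH → K2SO4 + 2 H2O
n(KOH) = 0.0374 × 0.142 = 5.31 × 10^-3 mol
From the 1:2 ratio, n(H2SO4) in the aliquot = 1/2 × 5.31 × 10^-3 = 2.66 × 10^-3 mol
[H2SO4]_dilute = 2.66 × 10^-3 / 0.0500 = 0.0531 mol/L
Dilution factor = 200.0 / 24.9 = 8.032
[H2SO4]_stock = 0.0531 × 8.032 = 0.427 mol/L

0.427 M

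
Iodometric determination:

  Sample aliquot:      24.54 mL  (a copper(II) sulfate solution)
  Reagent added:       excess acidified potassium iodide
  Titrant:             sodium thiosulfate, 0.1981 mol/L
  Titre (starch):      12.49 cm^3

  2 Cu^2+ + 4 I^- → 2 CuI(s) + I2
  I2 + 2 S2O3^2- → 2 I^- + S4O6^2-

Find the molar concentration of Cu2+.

n(S2O3^2-) = 0.01249 × 0.1981 = 2.474 × 10^-3 mol
n(I2) = n(S2O3^2-)/2 = 1.237 × 10^-3 mol
From the 2:1 ratio, n(Cu2+) in the aliquot = 2/1 × 1.237 × 10^-3 = 2.474 × 10^-3 mol
[Cu2+] = 2.474 × 10^-3 / 0.02454 = 0.1008 mol/L

0.1008 mol/L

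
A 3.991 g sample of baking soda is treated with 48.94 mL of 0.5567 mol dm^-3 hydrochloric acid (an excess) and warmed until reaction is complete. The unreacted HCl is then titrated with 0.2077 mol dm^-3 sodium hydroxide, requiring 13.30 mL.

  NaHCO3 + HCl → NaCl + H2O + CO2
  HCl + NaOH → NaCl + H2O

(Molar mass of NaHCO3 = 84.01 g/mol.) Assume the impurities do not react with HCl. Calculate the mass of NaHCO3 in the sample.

2.057 g

n(HCl) added = 0.04894 × 0.5567 = 0.02724 mol
n(NaOH) used in back-titration = 0.01330 × 0.2077 = 2.762 × 10^-3 mol
n(HCl) left over = 2.762 × 10^-3 mol (1:1 ratio)
n(HCl) consumed by analyte = 0.02724 − 2.762 × 10^-3 = 0.02448 mol
n(NaHCO3) = 0.02448 mol (1:1 ratio)
mass of NaHCO3 = 0.02448 × 84.01 = 2.057 g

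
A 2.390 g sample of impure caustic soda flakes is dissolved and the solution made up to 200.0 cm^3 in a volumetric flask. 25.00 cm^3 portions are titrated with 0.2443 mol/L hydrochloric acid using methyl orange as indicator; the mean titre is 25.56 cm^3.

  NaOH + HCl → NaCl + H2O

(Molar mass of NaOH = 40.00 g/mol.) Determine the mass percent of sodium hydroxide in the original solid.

83.61 %

n(HCl) per titration = 0.02556 × 0.2443 = 6.244 × 10^-3 mol
n(NaOH) in each aliquot = 6.244 × 10^-3 mol (1:1 ratio)
n(NaOH) in the whole flask = 6.244 × 10^-3 × 200.0/25.00 = 0.04995 mol
mass of NaOH = 0.04995 × 40.00 = 1.998 g
% NaOH = 1.998 / 2.390 × 100 = 83.61 %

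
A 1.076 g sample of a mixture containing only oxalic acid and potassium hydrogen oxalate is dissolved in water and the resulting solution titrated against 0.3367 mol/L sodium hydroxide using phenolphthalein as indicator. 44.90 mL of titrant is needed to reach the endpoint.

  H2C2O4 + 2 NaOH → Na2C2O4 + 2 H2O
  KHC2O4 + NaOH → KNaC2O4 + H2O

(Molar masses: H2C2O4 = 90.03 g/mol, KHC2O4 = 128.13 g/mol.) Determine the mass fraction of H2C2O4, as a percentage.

43.34 %

n(NaOH) = 0.04490 × 0.3367 = 0.01512 mol
Let x = n(H2C2O4), y = n(KHC2O4).
Titrant: 2x + 1y = 0.01512;  mass: 90.03x + 128.13y = 1.076
Solving, x = 5.180 × 10^-3 mol, y = 4.758 × 10^-3 mol
mass of H2C2O4 = 5.180 × 10^-3 × 90.03 = 0.4663 g
% H2C2O4 = 0.4663 / 1.076 × 100 = 43.34 %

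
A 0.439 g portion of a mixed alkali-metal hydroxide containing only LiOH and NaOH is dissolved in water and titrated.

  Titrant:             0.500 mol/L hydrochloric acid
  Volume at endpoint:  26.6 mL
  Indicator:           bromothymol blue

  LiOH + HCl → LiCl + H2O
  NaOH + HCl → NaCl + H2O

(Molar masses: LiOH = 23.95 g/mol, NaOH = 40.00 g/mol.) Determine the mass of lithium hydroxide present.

0.139 g

n(HCl) = 0.0266 × 0.500 = 0.0133 mol
Let x = n(LiOH), y = n(NaOH).
Titrant: 1x + 1y = 0.0133;  mass: 23.95x + 40.00y = 0.439
Solving, x = 5.79 × 10^-3 mol, y = 7.51 × 10^-3 mol
mass of LiOH = 5.79 × 10^-3 × 23.95 = 0.139 g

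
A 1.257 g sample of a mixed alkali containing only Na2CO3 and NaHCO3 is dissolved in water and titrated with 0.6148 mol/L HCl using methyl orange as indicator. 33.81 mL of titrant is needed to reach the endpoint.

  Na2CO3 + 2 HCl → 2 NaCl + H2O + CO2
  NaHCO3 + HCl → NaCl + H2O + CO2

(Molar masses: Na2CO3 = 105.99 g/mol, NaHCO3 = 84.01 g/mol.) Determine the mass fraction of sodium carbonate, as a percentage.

n(HCl) = 0.03381 × 0.6148 = 0.02079 mol
Let x = n(Na2CO3), y = n(NaHCO3).
Titrant: 2x + 1y = 0.02079;  mass: 105.99x + 84.01y = 1.257
Solving, x = 7.888 × 10^-3 mol, y = 5.011 × 10^-3 mol
mass of Na2CO3 = 7.888 × 10^-3 × 105.99 = 0.8360 g
% Na2CO3 = 0.8360 / 1.257 × 100 = 66.51 %

66.51 %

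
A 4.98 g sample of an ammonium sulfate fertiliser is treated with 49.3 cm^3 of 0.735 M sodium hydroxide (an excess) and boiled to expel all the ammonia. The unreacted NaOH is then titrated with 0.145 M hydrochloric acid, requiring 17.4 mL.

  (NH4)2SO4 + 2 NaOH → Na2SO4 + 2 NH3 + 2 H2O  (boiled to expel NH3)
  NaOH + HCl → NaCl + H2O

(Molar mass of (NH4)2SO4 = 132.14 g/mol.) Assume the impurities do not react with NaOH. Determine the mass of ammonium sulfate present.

2.23 g

n(NaOH) added = 0.0493 × 0.735 = 0.0362 mol
n(HCl) used in back-titration = 0.0174 × 0.145 = 2.52 × 10^-3 mol
n(NaOH) left over = 2.52 × 10^-3 mol (1:1 ratio)
n(NaOH) consumed by analyte = 0.0362 − 2.52 × 10^-3 = 0.0337 mol
From the 1:2 ratio, n((NH4)2SO4) = 1/2 × 0.0337 = 0.0169 mol
mass of (NH4)2SO4 = 0.0169 × 132.14 = 2.23 g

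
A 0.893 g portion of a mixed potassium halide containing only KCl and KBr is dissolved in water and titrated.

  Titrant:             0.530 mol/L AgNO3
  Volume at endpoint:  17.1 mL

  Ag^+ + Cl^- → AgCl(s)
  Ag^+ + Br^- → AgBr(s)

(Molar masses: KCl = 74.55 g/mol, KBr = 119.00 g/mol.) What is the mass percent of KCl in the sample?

n(AgNO3) = 0.0171 × 0.530 = 9.06 × 10^-3 mol
Let x = n(KCl), y = n(KBr).
Titrant: 1x + 1y = 9.06 × 10^-3;  mass: 74.55x + 119.00y = 0.893
Solving, x = 4.17 × 10^-3 mol, y = 4.89 × 10^-3 mol
mass of KCl = 4.17 × 10^-3 × 74.55 = 0.311 g
% KCl = 0.311 / 0.893 × 100 = 34.8 %

34.8 %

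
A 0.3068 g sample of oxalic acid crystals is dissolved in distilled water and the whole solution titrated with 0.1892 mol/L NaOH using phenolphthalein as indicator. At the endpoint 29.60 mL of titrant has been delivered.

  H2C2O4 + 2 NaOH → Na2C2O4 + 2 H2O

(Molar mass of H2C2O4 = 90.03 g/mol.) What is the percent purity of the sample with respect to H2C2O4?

82.17 %

n(NaOH) = 0.02960 L × 0.1892 mol/L = 5.600 × 10^-3 mol
From the 1:2 ratio, n(H2C2O4) = 1/2 × 5.600 × 10^-3 = 2.800 × 10^-3 mol
mass of H2C2O4 = 2.800 × 10^-3 × 90.03 g/mol = 0.2521 g
% H2C2O4 = 0.2521 / 0.3068 × 100 = 82.17 %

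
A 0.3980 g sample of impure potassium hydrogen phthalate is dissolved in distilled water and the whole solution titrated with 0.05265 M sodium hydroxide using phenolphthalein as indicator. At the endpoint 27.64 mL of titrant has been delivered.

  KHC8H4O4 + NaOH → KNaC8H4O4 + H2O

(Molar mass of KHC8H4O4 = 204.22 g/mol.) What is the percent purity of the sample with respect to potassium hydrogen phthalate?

74.67 %

n(NaOH) = 0.02764 L × 0.05265 mol/L = 1.455 × 10^-3 mol
n(KHC8H4O4) = 1.455 × 10^-3 mol (1:1 ratio)
mass of KHC8H4O4 = 1.455 × 10^-3 × 204.22 g/mol = 0.2972 g
% KHC8H4O4 = 0.2972 / 0.3980 × 100 = 74.67 %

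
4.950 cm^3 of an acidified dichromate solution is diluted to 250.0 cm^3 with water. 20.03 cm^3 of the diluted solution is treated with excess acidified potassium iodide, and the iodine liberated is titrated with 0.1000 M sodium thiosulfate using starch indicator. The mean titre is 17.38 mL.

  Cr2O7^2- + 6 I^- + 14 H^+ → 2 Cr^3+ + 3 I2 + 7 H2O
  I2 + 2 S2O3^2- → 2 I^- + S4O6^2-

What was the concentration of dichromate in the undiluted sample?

0.7304 M

n(S2O3^2-) = 0.01738 × 0.1000 = 1.738 × 10^-3 mol
n(I2) = n(S2O3^2-)/2 = 8.690 × 10^-4 mol
From the 1:3 ratio, n(Cr2O7^2-) in the aliquot = 1/3 × 8.690 × 10^-4 = 2.897 × 10^-4 mol
[Cr2O7^2-]_dilute = 2.897 × 10^-4 / 0.02003 = 0.01446 mol/L
[Cr2O7^2-]_original = 0.01446 × 250.0/4.950 = 0.7304 mol/L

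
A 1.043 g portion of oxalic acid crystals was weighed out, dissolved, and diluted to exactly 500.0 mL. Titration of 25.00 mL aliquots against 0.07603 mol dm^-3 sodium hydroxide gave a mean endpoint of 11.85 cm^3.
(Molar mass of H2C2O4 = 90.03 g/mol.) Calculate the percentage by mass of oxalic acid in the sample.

H2C2O4 + 2 NaOH → Na2C2O4 + 2 H2O
n(NaOH) per titration = 0.01185 × 0.07603 = 9.010 × 10^-4 mol
From the 1:2 ratio, n(H2C2O4) in each aliquot = 1/2 × 9.010 × 10^-4 = 4.505 × 10^-4 mol
n(H2C2O4) in the whole flask = 4.505 × 10^-4 × 500.0/25.00 = 9.010 × 10^-3 mol
mass of H2C2O4 = 9.010 × 10^-3 × 90.03 = 0.8111 g
% H2C2O4 = 0.8111 / 1.043 × 100 = 77.77 %

77.77 %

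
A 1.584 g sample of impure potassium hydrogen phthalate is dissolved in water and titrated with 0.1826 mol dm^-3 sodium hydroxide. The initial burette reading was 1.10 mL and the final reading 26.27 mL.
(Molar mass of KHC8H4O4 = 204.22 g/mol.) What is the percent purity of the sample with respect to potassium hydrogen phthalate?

59.26 %

KHC8H4O4 + NaOH → KNaC8H4O4 + H2O
n(NaOH) = 0.02517 L × 0.1826 mol/L = 4.596 × 10^-3 mol
n(KHC8H4O4) = 4.596 × 10^-3 mol (1:1 ratio)
mass of KHC8H4O4 = 4.596 × 10^-3 × 204.22 g/mol = 0.9386 g
% KHC8H4O4 = 0.9386 / 1.584 × 100 = 59.26 %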